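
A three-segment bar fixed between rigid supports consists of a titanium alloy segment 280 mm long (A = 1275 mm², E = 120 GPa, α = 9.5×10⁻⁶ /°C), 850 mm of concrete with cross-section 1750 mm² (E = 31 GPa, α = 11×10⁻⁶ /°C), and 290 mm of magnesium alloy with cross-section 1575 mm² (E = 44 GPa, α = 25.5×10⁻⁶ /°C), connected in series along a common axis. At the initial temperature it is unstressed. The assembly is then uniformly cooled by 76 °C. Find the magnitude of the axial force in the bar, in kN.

P ≈ 68 kN (tensile)

If the supports were absent, the total length change would be Σ αᵢΔT Lᵢ = 9.5×10⁻⁶×76×280 + 11×10⁻⁶×76×850 + 25.5×10⁻⁶×76×290 = 1.475 mm.
The rigid supports impose zero overall length change; the single axial force P common to all segments must satisfy P Σ Lᵢ/(AᵢEᵢ) = δ_free.
Σ Lᵢ/(AᵢEᵢ) = 280/(1275×120×10³) + 850/(1750×31×10³) + 290/(1575×44×10³) = 2.168×10⁻⁵ mm/N.
Hence P = δ_free / Σ(L/AE) = 1.475/2.168×10⁻⁵ = 68.02 kN (tensile).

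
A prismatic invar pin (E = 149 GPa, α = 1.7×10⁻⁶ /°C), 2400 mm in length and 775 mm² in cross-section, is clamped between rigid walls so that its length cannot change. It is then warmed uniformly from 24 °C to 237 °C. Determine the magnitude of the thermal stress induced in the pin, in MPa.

σ ≈ 54 MPa (compressive)

With length fixed, the mechanical strain must cancel the thermal strain αΔT = 1.7×10⁻⁶ × 213 = 362.1×10⁻⁶.
Hence σ = E·αΔT = 149×10³ × 362.1×10⁻⁶ = 53.95 MPa, compressive.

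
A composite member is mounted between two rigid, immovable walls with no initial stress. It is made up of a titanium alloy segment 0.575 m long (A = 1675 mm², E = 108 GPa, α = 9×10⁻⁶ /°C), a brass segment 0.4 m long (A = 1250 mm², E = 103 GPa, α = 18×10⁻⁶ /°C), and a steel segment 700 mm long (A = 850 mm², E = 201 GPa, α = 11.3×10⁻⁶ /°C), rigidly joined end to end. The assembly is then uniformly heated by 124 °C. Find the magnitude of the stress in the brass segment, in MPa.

With the walls removed the bar would change length by δ_free = Σ αᵢΔT Lᵢ = 9×10⁻⁶×124×575 + 18×10⁻⁶×124×400 + 11.3×10⁻⁶×124×700 = 2.515 mm.
The walls prevent any net length change, so an axial force P (same in every segment) develops. Compatibility: P · Σ Lᵢ/(AᵢEᵢ) = δ_free.
Σ Lᵢ/(AᵢEᵢ) = 575/(1675×108×10³) + 400/(1250×103×10³) + 700/(850×201×10³) = 1.038×10⁻⁵ mm/N.
P = 2.515 / 1.038×10⁻⁵ = 242300 N = 242.3 kN, compressive.
σ_{brass} = P / A = 242300 / 1250 = 193.8 MPa.

σ ≈ 194 MPa (compressive)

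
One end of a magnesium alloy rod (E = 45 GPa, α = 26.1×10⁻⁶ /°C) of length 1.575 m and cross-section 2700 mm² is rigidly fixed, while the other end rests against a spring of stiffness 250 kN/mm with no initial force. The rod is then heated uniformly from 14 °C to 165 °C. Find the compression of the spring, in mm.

δ ≈ 1.46 mm

The unrestrained thermal change is αΔT L = 26.1×10⁻⁶ × 151 × 1575 = 6.207 mm.
With a force P in the spring, the elastic change of the rod is PL/(AE) and that of the spring is P/k; compatibility requires their sum to equal δ_free.
P [ L/(AE) + 1/k ] = δ_free → P [ 1575/(2700×45×10³) + 1/(250×10³) ] = 6.207.
P = 6.207 / 1.696×10⁻⁵ = 365900 N.
Spring compression = P/k = 365900/(250×10³) = 1.464 mm.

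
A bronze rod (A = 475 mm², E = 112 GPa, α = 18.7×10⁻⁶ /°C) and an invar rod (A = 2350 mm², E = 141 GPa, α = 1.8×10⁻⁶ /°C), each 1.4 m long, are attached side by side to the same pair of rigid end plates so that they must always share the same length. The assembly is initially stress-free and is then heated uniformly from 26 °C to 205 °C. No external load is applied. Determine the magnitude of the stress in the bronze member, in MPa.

σ ≈ 292 MPa (compressive)

Both members must finish at the same length. With the larger α, the bronze tends to over-expand; the plates restrain it, putting the bronze in compression and the invar in tension. With no external load the two internal forces are equal and opposite, magnitude P.
Equating the net (thermal + elastic) strains gives |α₁ − α₂|·ΔT = P·[1/(A₁E₁) + 1/(A₂E₂)].
|α₁ − α₂|·ΔT = 16.9×10⁻⁶ × 179 = 0.003025.
1/(A₁E₁) + 1/(A₂E₂) = 1/(475×112×10³) + 1/(2350×141×10³) = 2.181×10⁻⁸ N⁻¹.
P = 0.003025 / 2.181×10⁻⁸ = 138700 N = 138.7 kN.
σ_{bronze} = P/A₁ = 138700/475 = 291.9 MPa, compressive.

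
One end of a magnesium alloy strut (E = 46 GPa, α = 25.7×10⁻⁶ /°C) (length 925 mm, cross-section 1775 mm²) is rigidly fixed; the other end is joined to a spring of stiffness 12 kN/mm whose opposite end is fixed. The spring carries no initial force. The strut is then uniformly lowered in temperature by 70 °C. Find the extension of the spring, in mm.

If the spring were absent the strut would shorten by αΔT L = 25.7×10⁻⁶ × 70 × 925 = 1.664 mm.
With a force P in the spring, the elastic change of the strut is PL/(AE) and that of the spring is P/k; compatibility requires their sum to equal δ_free.
P [ L/(AE) + 1/k ] = δ_free → P [ 925/(1775×46×10³) + 1/(12×10³) ] = 1.664.
P = 1.664 / 9.466×10⁻⁵ = 17580 N.
Spring extension = P/k = 17580/(12×10³) = 1.465 mm.

δ ≈ 1.46 mm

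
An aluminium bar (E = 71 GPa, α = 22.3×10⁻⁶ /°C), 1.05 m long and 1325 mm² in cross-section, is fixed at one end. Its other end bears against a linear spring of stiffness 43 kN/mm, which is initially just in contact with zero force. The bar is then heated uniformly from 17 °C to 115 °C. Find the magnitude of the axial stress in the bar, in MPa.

σ ≈ 50.3 MPa (compressive)

Free thermal expansion: δ_free = αΔT L = 22.3×10⁻⁶ × 98 × 1050 = 2.295 mm.
With a force P in the spring, the elastic change of the bar is PL/(AE) and that of the spring is P/k; compatibility requires their sum to equal δ_free.
So P = δ_free / [L/(AE) + 1/k] = 2.295 / [ 1050/(1325×71×10³) + 1/(43×10³) ].
P = 2.295 / 3.442×10⁻⁵ = 66670 N.
σ = P/A = 66670/1325 = 50.32 MPa.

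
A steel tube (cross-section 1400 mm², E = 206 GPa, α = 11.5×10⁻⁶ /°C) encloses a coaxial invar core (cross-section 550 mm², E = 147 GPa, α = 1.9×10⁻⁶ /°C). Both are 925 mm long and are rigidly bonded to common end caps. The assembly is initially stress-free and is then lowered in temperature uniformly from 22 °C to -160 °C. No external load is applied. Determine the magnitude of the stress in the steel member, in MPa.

The steel has the larger α, so on cooling it would change length more than the invar if both were free. The rigid plates force a common final length, so the steel is put into tension and the invar into compression, with equal and opposite forces P (no external load).
Equating the net (thermal + elastic) strains gives |α₁ − α₂|·ΔT = P·[1/(A₁E₁) + 1/(A₂E₂)].
|α₁ − α₂|·ΔT = 9.6×10⁻⁶ × 182 = 0.001747.
1/(A₁E₁) + 1/(A₂E₂) = 1/(1400×206×10³) + 1/(550×147×10³) = 1.584×10⁻⁸ N⁻¹.
So P = 0.001747 / 1.584×10⁻⁸ = 110.3 kN.
σ_{steel} = P/A₁ = 110300/1400 = 78.81 MPa, tensile.

σ ≈ 78.8 MPa (tensile)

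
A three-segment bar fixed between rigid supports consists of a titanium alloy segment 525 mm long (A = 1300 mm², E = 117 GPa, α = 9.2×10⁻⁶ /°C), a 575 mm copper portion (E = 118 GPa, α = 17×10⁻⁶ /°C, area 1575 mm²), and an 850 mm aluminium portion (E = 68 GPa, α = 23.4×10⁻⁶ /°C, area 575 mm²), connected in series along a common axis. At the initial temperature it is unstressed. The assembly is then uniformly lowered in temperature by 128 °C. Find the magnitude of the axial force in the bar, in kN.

With the walls removed the bar would change length by δ_free = Σ αᵢΔT Lᵢ = 9.2×10⁻⁶×128×525 + 17×10⁻⁶×128×575 + 23.4×10⁻⁶×128×850 = 4.415 mm.
The walls prevent any net length change, so an axial force P (same in every segment) develops. Compatibility: P · Σ Lᵢ/(AᵢEᵢ) = δ_free.
The series flexibility is Σ Lᵢ/(AᵢEᵢ) = 525/(1300×117×10³) + 575/(1575×118×10³) + 850/(575×68×10³) = 2.828×10⁻⁵ mm/N.
Hence P = δ_free / Σ(L/AE) = 4.415/2.828×10⁻⁵ = 156.1 kN (tensile).

P ≈ 156 kN (tensile)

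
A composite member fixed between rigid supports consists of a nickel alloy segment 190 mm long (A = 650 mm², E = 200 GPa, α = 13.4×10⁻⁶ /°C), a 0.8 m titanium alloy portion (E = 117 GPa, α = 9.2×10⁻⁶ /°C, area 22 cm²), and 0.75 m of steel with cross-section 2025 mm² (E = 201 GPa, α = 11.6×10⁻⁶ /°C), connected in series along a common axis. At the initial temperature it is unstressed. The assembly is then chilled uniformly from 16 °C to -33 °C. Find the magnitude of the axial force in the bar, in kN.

P ≈ 142 kN (tensile)

Free thermal contraction of the whole bar: Σ αᵢΔT Lᵢ = 13.4×10⁻⁶×49×190 + 9.2×10⁻⁶×49×800 + 11.6×10⁻⁶×49×750 = 0.9117 mm.
The rigid supports impose zero overall length change; the single axial force P common to all segments must satisfy P Σ Lᵢ/(AᵢEᵢ) = δ_free.
The series flexibility is Σ Lᵢ/(AᵢEᵢ) = 190/(650×200×10³) + 800/(2200×117×10³) + 750/(2025×201×10³) = 6.412×10⁻⁶ mm/N.
P = 0.9117 / 6.412×10⁻⁶ = 142200 N = 142.2 kN, tensile.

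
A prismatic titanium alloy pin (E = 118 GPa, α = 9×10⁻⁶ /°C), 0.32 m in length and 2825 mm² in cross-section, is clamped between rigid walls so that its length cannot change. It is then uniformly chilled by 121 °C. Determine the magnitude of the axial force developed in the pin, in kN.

P ≈ 363 kN (tensile)

With zero net strain, σ = E·αΔT = 118 GPa × 9×10⁻⁶ × 121 = 128.5 MPa.
Axial force P = σA = 128.5 × 2825 = 363000 N = 363 kN, tensile.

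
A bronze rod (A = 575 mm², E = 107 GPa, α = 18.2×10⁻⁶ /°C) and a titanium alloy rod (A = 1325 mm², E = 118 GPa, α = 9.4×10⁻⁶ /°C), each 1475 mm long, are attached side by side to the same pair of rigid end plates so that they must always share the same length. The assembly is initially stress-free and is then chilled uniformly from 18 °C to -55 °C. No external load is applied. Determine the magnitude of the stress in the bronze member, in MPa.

σ ≈ 49.3 MPa (tensile)

Both members must finish at the same length. With the larger α, the bronze tends to over-contract; the plates restrain it, putting the bronze in tension and the titanium alloy in compression. With no external load the two internal forces are equal and opposite, magnitude P.
Equating the net (thermal + elastic) strains gives |α₁ − α₂|·ΔT = P·[1/(A₁E₁) + 1/(A₂E₂)].
|α₁ − α₂|·ΔT = 8.8×10⁻⁶ × 73 = 0.0006424.
1/(A₁E₁) + 1/(A₂E₂) = 1/(575×107×10³) + 1/(1325×118×10³) = 2.265×10⁻⁸ N⁻¹.
So P = 0.0006424 / 2.265×10⁻⁸ = 28.36 kN.
σ_{bronze} = P/A₁ = 28360/575 = 49.33 MPa, tensile.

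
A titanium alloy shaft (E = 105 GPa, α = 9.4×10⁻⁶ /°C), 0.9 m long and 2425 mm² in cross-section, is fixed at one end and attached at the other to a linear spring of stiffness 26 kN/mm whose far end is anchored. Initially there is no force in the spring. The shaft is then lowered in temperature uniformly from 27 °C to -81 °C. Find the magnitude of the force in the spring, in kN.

Free thermal contraction: δ_free = αΔT L = 9.4×10⁻⁶ × 108 × 900 = 0.9137 mm.
With a force P in the spring, the elastic change of the shaft is PL/(AE) and that of the spring is P/k; compatibility requires their sum to equal δ_free.
So P = δ_free / [L/(AE) + 1/k] = 0.9137 / [ 900/(2425×105×10³) + 1/(26×10³) ].
P = 0.9137 / 4.2×10⁻⁵ = 21760 N.

P ≈ 21.8 kN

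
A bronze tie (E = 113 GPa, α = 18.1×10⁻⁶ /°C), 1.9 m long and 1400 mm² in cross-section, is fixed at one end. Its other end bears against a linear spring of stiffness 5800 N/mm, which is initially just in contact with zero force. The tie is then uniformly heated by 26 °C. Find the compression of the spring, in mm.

If the spring were absent the tie would lengthen by αΔT L = 18.1×10⁻⁶ × 26 × 1900 = 0.8941 mm.
Let P be the compressive force at the spring. The tie shortens elastically by PL/(AE) and the spring compresses by P/k; together these equal δ_free.
So P = δ_free / [L/(AE) + 1/k] = 0.8941 / [ 1900/(1400×113×10³) + 1/(5800) ].
P = 0.8941 / 0.0001844 = 4848 N.
Spring compression = P/k = 4848/(5800) = 0.8359 mm.

δ ≈ 0.836 mm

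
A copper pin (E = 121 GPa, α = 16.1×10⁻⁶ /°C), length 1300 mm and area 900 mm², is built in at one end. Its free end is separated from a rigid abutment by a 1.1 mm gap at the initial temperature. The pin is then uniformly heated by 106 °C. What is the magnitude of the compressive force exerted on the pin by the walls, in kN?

If the wall were absent the pin would grow by αΔT L = 16.1×10⁻⁶ × 106 × 1300 = 2.219 mm.
After closing the 1.1 mm clearance, 2.219 − 1.1 = 1.119 mm of expansion remains to be suppressed by the wall.
So σ = E(δ_free − g)/L = 121×10³ × 1.119/1300 = 104.1 MPa.
P = σA = 104.1 × 900 = 93.7 kN.

P ≈ 93.7 kN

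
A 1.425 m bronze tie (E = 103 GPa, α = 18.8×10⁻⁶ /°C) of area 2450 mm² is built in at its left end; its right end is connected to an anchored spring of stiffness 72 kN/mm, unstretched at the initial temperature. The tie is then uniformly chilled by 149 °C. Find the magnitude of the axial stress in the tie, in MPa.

σ ≈ 83.4 MPa (tensile)

The unrestrained thermal change is αΔT L = 18.8×10⁻⁶ × 149 × 1425 = 3.992 mm.
Let P be the tensile force in the spring. The tie extends elastically by PL/(AE) and the spring stretches by P/k; together these equal δ_free.
So P = δ_free / [L/(AE) + 1/k] = 3.992 / [ 1425/(2450×103×10³) + 1/(72×10³) ].
P = 3.992 / 1.954×10⁻⁵ = 204300 N.
σ = P/A = 204300/2450 = 83.4 MPa.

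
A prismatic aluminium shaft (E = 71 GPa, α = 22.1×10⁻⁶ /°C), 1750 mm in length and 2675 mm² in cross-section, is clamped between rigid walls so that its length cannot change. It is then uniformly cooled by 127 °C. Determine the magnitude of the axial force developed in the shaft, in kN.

The ends cannot move, so σ = EαΔT = 71×10³ × 22.1×10⁻⁶ × 127 = 199.3 MPa.
P = AEαΔT = 2675 × 71×10³ × 22.1×10⁻⁶ × 127 = 533.1 kN (tensile).

P ≈ 533 kN (tensile)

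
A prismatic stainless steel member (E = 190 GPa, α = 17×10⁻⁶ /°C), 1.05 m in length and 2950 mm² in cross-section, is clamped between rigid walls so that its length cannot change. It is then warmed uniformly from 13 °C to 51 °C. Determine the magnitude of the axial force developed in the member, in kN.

With zero net strain, σ = E·αΔT = 190 GPa × 17×10⁻⁶ × 38 = 122.7 MPa.
Then P = σA = 122.7 × 2950 mm² = 362.1 kN, compressive.

P ≈ 362 kN (compressive)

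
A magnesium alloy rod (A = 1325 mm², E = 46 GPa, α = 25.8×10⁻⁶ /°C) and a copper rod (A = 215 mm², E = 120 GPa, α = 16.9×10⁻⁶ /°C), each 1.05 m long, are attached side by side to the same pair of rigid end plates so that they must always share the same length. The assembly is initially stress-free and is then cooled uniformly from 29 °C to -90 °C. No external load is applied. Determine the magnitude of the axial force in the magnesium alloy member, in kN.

P ≈ 19.2 kN (tensile in the magnesium alloy)

The magnesium alloy has the larger α, so on cooling it would change length more than the copper if both were free. The rigid plates force a common final length, so the magnesium alloy is put into tension and the copper into compression, with equal and opposite forces P (no external load).
Setting the final lengths equal and cancelling L: (α₁ − α₂)ΔT = P/(A₁E₁) + P/(A₂E₂).
|α₁ − α₂|·ΔT = 8.9×10⁻⁶ × 119 = 0.001059.
1/(A₁E₁) + 1/(A₂E₂) = 1/(1325×46×10³) + 1/(215×120×10³) = 5.517×10⁻⁸ N⁻¹.
So P = 0.001059 / 5.517×10⁻⁸ = 19.2 kN.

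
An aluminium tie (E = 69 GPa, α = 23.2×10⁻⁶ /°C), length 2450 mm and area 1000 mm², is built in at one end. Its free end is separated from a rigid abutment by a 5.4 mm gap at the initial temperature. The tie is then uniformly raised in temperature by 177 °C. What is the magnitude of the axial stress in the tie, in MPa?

Free thermal elongation = αΔT L = 23.2×10⁻⁶ × 177 × 2450 = 10.06 mm.
The gap closes (δ_free > 5.4 mm) and the wall then resists a further 10.06 − 5.4 = 4.661 mm of expansion.
That suppressed elongation corresponds to σ = E·Δ/L = 69×10³ × 4.661/2450 = 131.3 MPa.

σ ≈ 131 MPa (compressive)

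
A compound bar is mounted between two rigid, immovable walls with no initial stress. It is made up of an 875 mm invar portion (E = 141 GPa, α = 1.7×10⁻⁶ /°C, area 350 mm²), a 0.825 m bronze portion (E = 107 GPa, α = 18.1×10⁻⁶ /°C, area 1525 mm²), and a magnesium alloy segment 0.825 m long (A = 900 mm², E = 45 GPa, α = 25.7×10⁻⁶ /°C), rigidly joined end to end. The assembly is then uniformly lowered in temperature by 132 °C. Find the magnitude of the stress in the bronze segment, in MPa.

σ ≈ 75.5 MPa (tensile)

If the supports were absent, the total length change would be Σ αᵢΔT Lᵢ = 1.7×10⁻⁶×132×875 + 18.1×10⁻⁶×132×825 + 25.7×10⁻⁶×132×825 = 4.966 mm.
The walls prevent any net length change, so an axial force P (same in every segment) develops. Compatibility: P · Σ Lᵢ/(AᵢEᵢ) = δ_free.
The series flexibility is Σ Lᵢ/(AᵢEᵢ) = 875/(350×141×10³) + 825/(1525×107×10³) + 825/(900×45×10³) = 4.316×10⁻⁵ mm/N.
So P = 4.966 / 4.316×10⁻⁵ = 115.1 kN, tensile.
σ_{bronze} = P / A = 115100 / 1525 = 75.46 MPa.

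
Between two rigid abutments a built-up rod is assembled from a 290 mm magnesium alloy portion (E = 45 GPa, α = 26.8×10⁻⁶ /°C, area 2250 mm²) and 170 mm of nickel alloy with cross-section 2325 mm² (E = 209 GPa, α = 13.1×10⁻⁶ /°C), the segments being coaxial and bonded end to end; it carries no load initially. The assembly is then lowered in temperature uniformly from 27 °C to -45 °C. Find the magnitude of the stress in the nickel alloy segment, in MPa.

σ ≈ 96.3 MPa (tensile)

With the walls removed the bar would change length by δ_free = Σ αᵢΔT Lᵢ = 26.8×10⁻⁶×72×290 + 13.1×10⁻⁶×72×170 = 0.7199 mm.
Since the ends are fixed, an axial force P builds up, equal in every segment, with P · Σ Lᵢ/(AᵢEᵢ) = δ_free.
Σ Lᵢ/(AᵢEᵢ) = 290/(2250×45×10³) + 170/(2325×209×10³) = 3.214×10⁻⁶ mm/N.
Hence P = δ_free / Σ(L/AE) = 0.7199/3.214×10⁻⁶ = 224 kN (tensile).
σ_{nickel alloy} = P / A = 224000 / 2325 = 96.34 MPa.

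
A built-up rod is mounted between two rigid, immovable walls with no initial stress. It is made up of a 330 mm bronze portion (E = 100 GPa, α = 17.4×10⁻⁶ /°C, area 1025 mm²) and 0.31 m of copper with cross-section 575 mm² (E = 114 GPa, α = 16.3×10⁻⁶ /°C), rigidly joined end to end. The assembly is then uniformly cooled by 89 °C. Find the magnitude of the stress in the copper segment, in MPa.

If the supports were absent, the total length change would be Σ αᵢΔT Lᵢ = 17.4×10⁻⁶×89×330 + 16.3×10⁻⁶×89×310 = 0.9608 mm.
Since the ends are fixed, an axial force P builds up, equal in every segment, with P · Σ Lᵢ/(AᵢEᵢ) = δ_free.
Σ Lᵢ/(AᵢEᵢ) = 330/(1025×100×10³) + 310/(575×114×10³) = 7.949×10⁻⁶ mm/N.
So P = 0.9608 / 7.949×10⁻⁶ = 120.9 kN, tensile.
σ_{copper} = P / A = 120900 / 575 = 210.2 MPa.

σ ≈ 210 MPa (tensile)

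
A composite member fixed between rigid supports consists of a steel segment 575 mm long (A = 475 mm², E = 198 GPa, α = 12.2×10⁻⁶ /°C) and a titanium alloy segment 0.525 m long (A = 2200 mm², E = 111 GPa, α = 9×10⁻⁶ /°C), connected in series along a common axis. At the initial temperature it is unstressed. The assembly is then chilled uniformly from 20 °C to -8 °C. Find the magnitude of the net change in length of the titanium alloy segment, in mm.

Free thermal contraction of the whole bar: Σ αᵢΔT Lᵢ = 12.2×10⁻⁶×28×575 + 9×10⁻⁶×28×525 = 0.3287 mm.
The rigid supports impose zero overall length change; the single axial force P common to all segments must satisfy P Σ Lᵢ/(AᵢEᵢ) = δ_free.
The series flexibility is Σ Lᵢ/(AᵢEᵢ) = 575/(475×198×10³) + 525/(2200×111×10³) = 8.264×10⁻⁶ mm/N.
P = 0.3287 / 8.264×10⁻⁶ = 39780 N = 39.78 kN, tensile.
For the titanium alloy segment, free thermal change = 9×10⁻⁶×28×525 = 0.1323 mm and elastic change from P = 39780×525/(2200×111×10³) = 0.08552 mm; these oppose, so the net change is 0.0468 mm (segment shortens).

|ΔL| ≈ 0.0468 mm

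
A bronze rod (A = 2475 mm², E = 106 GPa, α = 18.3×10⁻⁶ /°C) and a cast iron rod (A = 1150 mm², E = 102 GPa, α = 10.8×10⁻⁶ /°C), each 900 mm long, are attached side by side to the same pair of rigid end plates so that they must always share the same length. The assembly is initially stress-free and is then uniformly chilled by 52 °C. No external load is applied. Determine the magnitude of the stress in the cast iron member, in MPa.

Both members must finish at the same length. With the larger α, the bronze tends to over-contract; the plates restrain it, putting the bronze in tension and the cast iron in compression. With no external load the two internal forces are equal and opposite, magnitude P.
Compatibility of the two members (thermal + elastic change equal): (α₁ − α₂)ΔT = P·[1/(A₁E₁) + 1/(A₂E₂)].
|α₁ − α₂|·ΔT = 7.5×10⁻⁶ × 52 = 0.00039.
1/(A₁E₁) + 1/(A₂E₂) = 1/(2475×106×10³) + 1/(1150×102×10³) = 1.234×10⁻⁸ N⁻¹.
P = 0.00039 / 1.234×10⁻⁸ = 31610 N = 31.61 kN.
σ_{cast iron} = P/A₂ = 31610/1150 = 27.49 MPa, compressive.

σ ≈ 27.5 MPa (compressive)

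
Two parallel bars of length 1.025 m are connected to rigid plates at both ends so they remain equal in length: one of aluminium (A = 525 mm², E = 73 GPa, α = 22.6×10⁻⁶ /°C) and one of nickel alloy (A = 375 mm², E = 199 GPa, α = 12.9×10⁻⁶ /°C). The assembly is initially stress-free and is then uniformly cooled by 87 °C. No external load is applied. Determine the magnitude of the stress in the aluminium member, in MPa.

σ ≈ 40.7 MPa (tensile)

Both members must finish at the same length. With the larger α, the aluminium tends to over-contract; the plates restrain it, putting the aluminium in tension and the nickel alloy in compression. With no external load the two internal forces are equal and opposite, magnitude P.
Equating the net (thermal + elastic) strains gives |α₁ − α₂|·ΔT = P·[1/(A₁E₁) + 1/(A₂E₂)].
|α₁ − α₂|·ΔT = 9.7×10⁻⁶ × 87 = 0.0008439.
1/(A₁E₁) + 1/(A₂E₂) = 1/(525×73×10³) + 1/(375×199×10³) = 3.949×10⁻⁸ N⁻¹.
So P = 0.0008439 / 3.949×10⁻⁸ = 21.37 kN.
σ_{aluminium} = P/A₁ = 21370/525 = 40.7 MPa, tensile.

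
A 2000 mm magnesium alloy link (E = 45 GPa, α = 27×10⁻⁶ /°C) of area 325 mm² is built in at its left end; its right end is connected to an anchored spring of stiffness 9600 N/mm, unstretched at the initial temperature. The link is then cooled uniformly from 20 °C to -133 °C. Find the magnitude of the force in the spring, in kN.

If the spring were absent the link would shorten by αΔT L = 27×10⁻⁶ × 153 × 2000 = 8.262 mm.
With a force P in the spring, the elastic change of the link is PL/(AE) and that of the spring is P/k; compatibility requires their sum to equal δ_free.
So P = δ_free / [L/(AE) + 1/k] = 8.262 / [ 2000/(325×45×10³) + 1/(9600) ].
P = 8.262 / 0.0002409 = 34290 N.

P ≈ 34.3 kN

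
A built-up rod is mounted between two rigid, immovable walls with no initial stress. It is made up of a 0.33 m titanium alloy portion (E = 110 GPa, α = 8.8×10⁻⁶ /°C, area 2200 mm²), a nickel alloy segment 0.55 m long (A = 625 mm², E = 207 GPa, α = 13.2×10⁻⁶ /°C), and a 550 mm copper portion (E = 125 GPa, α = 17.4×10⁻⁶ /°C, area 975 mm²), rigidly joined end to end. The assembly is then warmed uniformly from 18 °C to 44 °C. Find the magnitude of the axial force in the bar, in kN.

P ≈ 50.7 kN (compressive)

If the supports were absent, the total length change would be Σ αᵢΔT Lᵢ = 8.8×10⁻⁶×26×330 + 13.2×10⁻⁶×26×550 + 17.4×10⁻⁶×26×550 = 0.5131 mm.
Since the ends are fixed, an axial force P builds up, equal in every segment, with P · Σ Lᵢ/(AᵢEᵢ) = δ_free.
Σ Lᵢ/(AᵢEᵢ) = 330/(2200×110×10³) + 550/(625×207×10³) + 550/(975×125×10³) = 1.013×10⁻⁵ mm/N.
Hence P = δ_free / Σ(L/AE) = 0.5131/1.013×10⁻⁵ = 50.66 kN (compressive).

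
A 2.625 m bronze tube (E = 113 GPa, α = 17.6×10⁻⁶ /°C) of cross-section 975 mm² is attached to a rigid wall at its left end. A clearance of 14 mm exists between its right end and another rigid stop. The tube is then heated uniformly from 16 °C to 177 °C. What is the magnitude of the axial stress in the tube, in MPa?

If the wall were absent the tube would grow by αΔT L = 17.6×10⁻⁶ × 161 × 2625 = 7.438 mm.
Since δ_free = 7.44 mm is less than the 14 mm gap, the tube never touches the wall. No axial force develops.

σ ≈ 0 MPa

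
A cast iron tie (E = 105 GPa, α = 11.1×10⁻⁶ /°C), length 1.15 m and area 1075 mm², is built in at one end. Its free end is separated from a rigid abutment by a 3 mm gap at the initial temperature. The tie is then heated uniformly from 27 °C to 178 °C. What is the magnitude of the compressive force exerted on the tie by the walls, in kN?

P ≈ 0 kN

Free thermal elongation = αΔT L = 11.1×10⁻⁶ × 151 × 1150 = 1.928 mm.
This is smaller than the 3 mm clearance, so the tie expands freely without reaching the stop — the stress is zero.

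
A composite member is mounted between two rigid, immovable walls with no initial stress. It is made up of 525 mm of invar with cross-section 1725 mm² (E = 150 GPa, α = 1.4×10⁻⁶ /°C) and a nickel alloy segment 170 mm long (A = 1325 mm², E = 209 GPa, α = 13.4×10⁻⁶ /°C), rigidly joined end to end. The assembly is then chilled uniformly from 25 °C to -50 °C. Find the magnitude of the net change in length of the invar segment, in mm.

|ΔL| ≈ 0.118 mm

If the supports were absent, the total length change would be Σ αᵢΔT Lᵢ = 1.4×10⁻⁶×75×525 + 13.4×10⁻⁶×75×170 = 0.226 mm.
The rigid supports impose zero overall length change; the single axial force P common to all segments must satisfy P Σ Lᵢ/(AᵢEᵢ) = δ_free.
The series flexibility is Σ Lᵢ/(AᵢEᵢ) = 525/(1725×150×10³) + 170/(1325×209×10³) = 2.643×10⁻⁶ mm/N.
So P = 0.226 / 2.643×10⁻⁶ = 85.5 kN, tensile.
For the invar segment, free thermal change = 1.4×10⁻⁶×75×525 = 0.05512 mm and elastic change from P = 85500×525/(1725×150×10³) = 0.1735 mm; these oppose, so the net change is 0.118 mm (segment lengthens).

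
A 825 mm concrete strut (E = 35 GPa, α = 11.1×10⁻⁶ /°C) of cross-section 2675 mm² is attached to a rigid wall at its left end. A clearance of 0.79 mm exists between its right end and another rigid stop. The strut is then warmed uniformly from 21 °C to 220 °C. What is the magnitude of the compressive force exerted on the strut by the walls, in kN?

P ≈ 117 kN

Unrestrained expansion: δ_free = αΔT L = 11.1×10⁻⁶ × 199 × 825 = 1.822 mm.
This exceeds the 0.79 mm gap, so the wall pushes back. The portion of expansion that must be recovered elastically is δ_free − gap = 1.822 − 0.79 = 1.032 mm.
So σ = E(δ_free − g)/L = 35×10³ × 1.032/825 = 43.8 MPa.
Force on the wall = σA = 43.8 × 2675 mm² = 117.2 kN.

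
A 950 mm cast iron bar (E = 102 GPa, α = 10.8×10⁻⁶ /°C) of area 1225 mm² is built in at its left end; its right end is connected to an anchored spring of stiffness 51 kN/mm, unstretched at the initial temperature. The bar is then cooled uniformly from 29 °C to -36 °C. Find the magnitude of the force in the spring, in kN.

P ≈ 24.5 kN

If the spring were absent the bar would shorten by αΔT L = 10.8×10⁻⁶ × 65 × 950 = 0.6669 mm.
With a force P in the spring, the elastic change of the bar is PL/(AE) and that of the spring is P/k; compatibility requires their sum to equal δ_free.
P [ L/(AE) + 1/k ] = δ_free → P [ 950/(1225×102×10³) + 1/(51×10³) ] = 0.6669.
P = 0.6669 / 2.721×10⁻⁵ = 24510 N.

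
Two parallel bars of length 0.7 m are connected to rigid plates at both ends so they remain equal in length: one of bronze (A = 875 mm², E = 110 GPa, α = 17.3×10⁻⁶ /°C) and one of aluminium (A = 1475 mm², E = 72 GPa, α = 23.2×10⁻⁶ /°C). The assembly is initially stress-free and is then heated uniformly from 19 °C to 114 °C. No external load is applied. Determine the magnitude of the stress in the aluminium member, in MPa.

Both members must finish at the same length. With the larger α, the aluminium tends to over-expand; the plates restrain it, putting the aluminium in compression and the bronze in tension. With no external load the two internal forces are equal and opposite, magnitude P.
Compatibility of the two members (thermal + elastic change equal): (α₁ − α₂)ΔT = P·[1/(A₁E₁) + 1/(A₂E₂)].
|α₁ − α₂|·ΔT = 5.9×10⁻⁶ × 95 = 0.0005605.
1/(A₁E₁) + 1/(A₂E₂) = 1/(875×110×10³) + 1/(1475×72×10³) = 1.981×10⁻⁸ N⁻¹.
P = 0.0005605 / 1.981×10⁻⁸ = 28300 N = 28.3 kN.
σ_{aluminium} = P/A₂ = 28300/1475 = 19.19 MPa, compressive.

σ ≈ 19.2 MPa (compressive)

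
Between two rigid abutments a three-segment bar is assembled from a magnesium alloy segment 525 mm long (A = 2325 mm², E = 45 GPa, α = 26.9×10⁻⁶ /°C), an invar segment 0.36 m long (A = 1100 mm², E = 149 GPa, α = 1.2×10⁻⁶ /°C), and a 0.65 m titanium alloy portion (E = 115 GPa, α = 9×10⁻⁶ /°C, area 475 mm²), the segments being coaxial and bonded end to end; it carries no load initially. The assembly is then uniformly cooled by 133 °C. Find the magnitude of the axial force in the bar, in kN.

P ≈ 142 kN (tensile)

Free thermal contraction of the whole bar: Σ αᵢΔT Lᵢ = 26.9×10⁻⁶×133×525 + 1.2×10⁻⁶×133×360 + 9×10⁻⁶×133×650 = 2.714 mm.
Since the ends are fixed, an axial force P builds up, equal in every segment, with P · Σ Lᵢ/(AᵢEᵢ) = δ_free.
The series flexibility is Σ Lᵢ/(AᵢEᵢ) = 525/(2325×45×10³) + 360/(1100×149×10³) + 650/(475×115×10³) = 1.911×10⁻⁵ mm/N.
P = 2.714 / 1.911×10⁻⁵ = 142000 N = 142 kN, tensile.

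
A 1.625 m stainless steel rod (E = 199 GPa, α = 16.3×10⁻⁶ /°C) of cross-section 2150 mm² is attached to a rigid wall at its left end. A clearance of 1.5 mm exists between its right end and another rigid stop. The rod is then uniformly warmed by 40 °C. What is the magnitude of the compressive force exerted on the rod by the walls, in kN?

P ≈ 0 kN

If the wall were absent the rod would grow by αΔT L = 16.3×10⁻⁶ × 40 × 1625 = 1.06 mm.
Since δ_free = 1.06 mm is less than the 1.5 mm gap, the rod never touches the wall. No axial force develops.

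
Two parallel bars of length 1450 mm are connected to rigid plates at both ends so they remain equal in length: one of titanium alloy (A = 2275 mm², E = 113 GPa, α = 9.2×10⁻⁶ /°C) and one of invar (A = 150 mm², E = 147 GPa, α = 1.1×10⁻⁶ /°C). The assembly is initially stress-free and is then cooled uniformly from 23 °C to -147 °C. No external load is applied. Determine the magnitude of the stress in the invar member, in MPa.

σ ≈ 186 MPa (compressive)

Both members must finish at the same length. With the larger α, the titanium alloy tends to over-contract; the plates restrain it, putting the titanium alloy in tension and the invar in compression. With no external load the two internal forces are equal and opposite, magnitude P.
Compatibility of the two members (thermal + elastic change equal): (α₁ − α₂)ΔT = P·[1/(A₁E₁) + 1/(A₂E₂)].
|α₁ − α₂|·ΔT = 8.1×10⁻⁶ × 170 = 0.001377.
1/(A₁E₁) + 1/(A₂E₂) = 1/(2275×113×10³) + 1/(150×147×10³) = 4.924×10⁻⁸ N⁻¹.
So P = 0.001377 / 4.924×10⁻⁸ = 27.96 kN.
σ_{invar} = P/A₂ = 27960/150 = 186.4 MPa, compressive.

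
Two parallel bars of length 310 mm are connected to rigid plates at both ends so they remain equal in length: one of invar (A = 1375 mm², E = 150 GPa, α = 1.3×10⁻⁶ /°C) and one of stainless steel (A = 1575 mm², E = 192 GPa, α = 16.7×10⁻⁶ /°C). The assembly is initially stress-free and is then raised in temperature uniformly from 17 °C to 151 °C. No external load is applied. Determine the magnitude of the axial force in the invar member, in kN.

P ≈ 253 kN (tensile in the invar)

Equilibrium of a rigid end plate with no external load gives equal and opposite internal forces ±P in the two members. Since α_{stainless steel} > α_{invar}, heating drives the stainless steel into compression and the invar into tension.
Setting the final lengths equal and cancelling L: (α₁ − α₂)ΔT = P/(A₁E₁) + P/(A₂E₂).
|α₁ − α₂|·ΔT = 15.4×10⁻⁶ × 134 = 0.002064.
1/(A₁E₁) + 1/(A₂E₂) = 1/(1375×150×10³) + 1/(1575×192×10³) = 8.155×10⁻⁹ N⁻¹.
So P = 0.002064 / 8.155×10⁻⁹ = 253 kN.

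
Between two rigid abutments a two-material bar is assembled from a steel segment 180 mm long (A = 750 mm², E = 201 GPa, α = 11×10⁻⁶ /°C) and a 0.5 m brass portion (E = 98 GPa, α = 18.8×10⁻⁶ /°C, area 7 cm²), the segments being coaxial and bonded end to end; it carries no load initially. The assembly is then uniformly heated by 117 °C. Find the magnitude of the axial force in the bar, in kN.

If the supports were absent, the total length change would be Σ αᵢΔT Lᵢ = 11×10⁻⁶×117×180 + 18.8×10⁻⁶×117×500 = 1.331 mm.
Since the ends are fixed, an axial force P builds up, equal in every segment, with P · Σ Lᵢ/(AᵢEᵢ) = δ_free.
Σ Lᵢ/(AᵢEᵢ) = 180/(750×201×10³) + 500/(700×98×10³) = 8.483×10⁻⁶ mm/N.
P = 1.331 / 8.483×10⁻⁶ = 157000 N = 157 kN, compressive.

P ≈ 157 kN (compressive)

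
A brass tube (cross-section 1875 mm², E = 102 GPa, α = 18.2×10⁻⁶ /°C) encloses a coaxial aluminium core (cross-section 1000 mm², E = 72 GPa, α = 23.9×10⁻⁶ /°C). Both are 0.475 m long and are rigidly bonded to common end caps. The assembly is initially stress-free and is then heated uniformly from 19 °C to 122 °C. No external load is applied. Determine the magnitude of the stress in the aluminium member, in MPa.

Both members must finish at the same length. With the larger α, the aluminium tends to over-expand; the plates restrain it, putting the aluminium in compression and the brass in tension. With no external load the two internal forces are equal and opposite, magnitude P.
Setting the final lengths equal and cancelling L: (α₁ − α₂)ΔT = P/(A₁E₁) + P/(A₂E₂).
|α₁ − α₂|·ΔT = 5.7×10⁻⁶ × 103 = 0.0005871.
1/(A₁E₁) + 1/(A₂E₂) = 1/(1875×102×10³) + 1/(1000×72×10³) = 1.912×10⁻⁸ N⁻¹.
P = 0.0005871 / 1.912×10⁻⁸ = 30710 N = 30.71 kN.
σ_{aluminium} = P/A₂ = 30710/1000 = 30.71 MPa, compressive.

σ ≈ 30.7 MPa (compressive)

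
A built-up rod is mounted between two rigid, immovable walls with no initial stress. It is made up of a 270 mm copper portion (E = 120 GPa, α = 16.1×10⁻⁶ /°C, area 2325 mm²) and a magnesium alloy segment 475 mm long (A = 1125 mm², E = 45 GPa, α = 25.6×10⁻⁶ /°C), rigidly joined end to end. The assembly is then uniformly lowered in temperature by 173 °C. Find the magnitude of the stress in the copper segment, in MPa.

With the walls removed the bar would change length by δ_free = Σ αᵢΔT Lᵢ = 16.1×10⁻⁶×173×270 + 25.6×10⁻⁶×173×475 = 2.856 mm.
The walls prevent any net length change, so an axial force P (same in every segment) develops. Compatibility: P · Σ Lᵢ/(AᵢEᵢ) = δ_free.
The series flexibility is Σ Lᵢ/(AᵢEᵢ) = 270/(2325×120×10³) + 475/(1125×45×10³) = 1.035×10⁻⁵ mm/N.
Hence P = δ_free / Σ(L/AE) = 2.856/1.035×10⁻⁵ = 275.9 kN (tensile).
σ_{copper} = P / A = 275900 / 2325 = 118.7 MPa.

σ ≈ 119 MPa (tensile)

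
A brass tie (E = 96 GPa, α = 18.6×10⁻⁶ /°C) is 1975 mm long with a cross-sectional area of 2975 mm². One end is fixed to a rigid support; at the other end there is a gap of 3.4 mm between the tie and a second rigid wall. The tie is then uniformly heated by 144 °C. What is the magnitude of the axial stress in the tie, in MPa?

If the wall were absent the tie would grow by αΔT L = 18.6×10⁻⁶ × 144 × 1975 = 5.29 mm.
After closing the 3.4 mm clearance, 5.29 − 3.4 = 1.89 mm of expansion remains to be suppressed by the wall.
Compatibility: PL/(AE) = 1.89 mm, so σ = P/A = E × (1.89/1975) = 91.86 MPa.

σ ≈ 91.9 MPa (compressive)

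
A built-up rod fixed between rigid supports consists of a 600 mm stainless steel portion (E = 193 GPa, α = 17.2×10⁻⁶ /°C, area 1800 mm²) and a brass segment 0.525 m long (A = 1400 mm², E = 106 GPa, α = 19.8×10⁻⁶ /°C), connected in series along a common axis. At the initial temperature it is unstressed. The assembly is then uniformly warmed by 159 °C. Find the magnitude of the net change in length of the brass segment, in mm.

|ΔL| ≈ 0.56 mm

With the walls removed the bar would change length by δ_free = Σ αᵢΔT Lᵢ = 17.2×10⁻⁶×159×600 + 19.8×10⁻⁶×159×525 = 3.294 mm.
Since the ends are fixed, an axial force P builds up, equal in every segment, with P · Σ Lᵢ/(AᵢEᵢ) = δ_free.
The series flexibility is Σ Lᵢ/(AᵢEᵢ) = 600/(1800×193×10³) + 525/(1400×106×10³) = 5.265×10⁻⁶ mm/N.
P = 3.294 / 5.265×10⁻⁶ = 625600 N = 625.6 kN, compressive.
For the brass segment, free thermal change = 19.8×10⁻⁶×159×525 = 1.653 mm and elastic change from P = 625600×525/(1400×106×10³) = 2.213 mm; these oppose, so the net change is 0.56 mm (segment shortens).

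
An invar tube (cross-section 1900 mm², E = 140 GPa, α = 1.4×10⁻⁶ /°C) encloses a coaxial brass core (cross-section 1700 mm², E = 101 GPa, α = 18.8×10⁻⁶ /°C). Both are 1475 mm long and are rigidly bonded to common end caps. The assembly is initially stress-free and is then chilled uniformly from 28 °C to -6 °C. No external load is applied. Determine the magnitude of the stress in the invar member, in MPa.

The brass has the larger α, so on cooling it would change length more than the invar if both were free. The rigid plates force a common final length, so the brass is put into tension and the invar into compression, with equal and opposite forces P (no external load).
Equating the net (thermal + elastic) strains gives |α₁ − α₂|·ΔT = P·[1/(A₁E₁) + 1/(A₂E₂)].
|α₁ − α₂|·ΔT = 17.4×10⁻⁶ × 34 = 0.0005916.
1/(A₁E₁) + 1/(A₂E₂) = 1/(1900×140×10³) + 1/(1700×101×10³) = 9.584×10⁻⁹ N⁻¹.
P = 0.0005916 / 9.584×10⁻⁹ = 61730 N = 61.73 kN.
σ_{invar} = P/A₁ = 61730/1900 = 32.49 MPa, compressive.

σ ≈ 32.5 MPa (compressive)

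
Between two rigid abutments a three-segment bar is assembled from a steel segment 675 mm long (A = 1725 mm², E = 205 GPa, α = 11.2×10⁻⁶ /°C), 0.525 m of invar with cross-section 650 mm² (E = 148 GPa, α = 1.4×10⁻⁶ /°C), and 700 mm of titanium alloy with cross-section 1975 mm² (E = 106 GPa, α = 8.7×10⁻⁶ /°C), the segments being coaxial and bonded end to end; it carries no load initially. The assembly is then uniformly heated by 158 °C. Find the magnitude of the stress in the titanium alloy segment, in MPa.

If the supports were absent, the total length change would be Σ αᵢΔT Lᵢ = 11.2×10⁻⁶×158×675 + 1.4×10⁻⁶×158×525 + 8.7×10⁻⁶×158×700 = 2.273 mm.
Since the ends are fixed, an axial force P builds up, equal in every segment, with P · Σ Lᵢ/(AᵢEᵢ) = δ_free.
Σ Lᵢ/(AᵢEᵢ) = 675/(1725×205×10³) + 525/(650×148×10³) + 700/(1975×106×10³) = 1.071×10⁻⁵ mm/N.
P = 2.273 / 1.071×10⁻⁵ = 212200 N = 212.2 kN, compressive.
σ_{titanium alloy} = P / A = 212200 / 1975 = 107.5 MPa.

σ ≈ 107 MPa (compressive)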